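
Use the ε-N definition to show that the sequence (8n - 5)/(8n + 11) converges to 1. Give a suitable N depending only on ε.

Let ε > 0. For n ≥ 1, |(8n - 5)/(8n + 11) − 1| = |-128|/(8(8n + 11)) = 128/(8(8n + 11)).
Since 8n + 11 ≥ 8n for n ≥ 1, this is ≤ 128/(8·8n) = 2/n.
So |(8n - 5)/(8n + 11) − 1| < ε whenever n > 2/ε.
Take N = 2/ε. If n > N then |(8n - 5)/(8n + 11) − 1| ≤ 2/n < ε.

N = 2/ε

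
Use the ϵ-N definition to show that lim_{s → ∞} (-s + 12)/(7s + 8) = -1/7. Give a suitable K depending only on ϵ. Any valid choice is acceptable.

K = (92/49)/ϵ

Let ϵ > 0 be given. We seek K > 0 such that s > K implies |(-s + 12)/(7s + 8) + 1/7| < ϵ.
(-s + 12)/(7s + 8) + 1/7 = (7(-s + 12) − (-1)(7s + 8)) / (7(7s + 8)) = 92/(7(7s + 8)).
For s > 0 we have 7s + 8 > 7s, so |(-s + 12)/(7s + 8) + 1/7| = 92/(7(7s + 8)) < 92/(7·7s) = (92/49)/s.
Thus |(-s + 12)/(7s + 8) + 1/7| < ϵ whenever s > (92/49)/ϵ.
Take K = (92/49)/ϵ. If s > K then |(-s + 12)/(7s + 8) + 1/7| < (92/49)/s < ϵ.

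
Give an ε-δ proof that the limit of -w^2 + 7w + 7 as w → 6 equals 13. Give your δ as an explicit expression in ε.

δ = min(2, ε/9)

Let ε > 0. We want δ > 0 such that 0 < |w − 6| < δ implies |(-w^2 + 7w + 7) − 13| < ε.
(-w^2 + 7w + 7) − 13 = -w^2 + 7w - 6 = (w − 6)(-w + 1).
So |(-w^2 + 7w + 7) − 13| = |w − 6|·|-w + 1|.
Assume first that |w − 6| < 2, so |w| < 8. Then |-w + 1| ≤ 8 + 1 = 9.
Hence |(-w^2 + 7w + 7) − 13| ≤ 9|w − 6| < ε provided |w − 6| < ε/9.
Take δ = min(2, ε/9). Then 0 < |w − 6| < δ gives both |w − 6| < 2 and |w − 6| < ε/9, so |(-w^2 + 7w + 7) − 13| < ε.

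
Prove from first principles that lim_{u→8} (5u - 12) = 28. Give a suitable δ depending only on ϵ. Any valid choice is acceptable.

δ = ϵ/5

Let ϵ > 0 be given. We need δ > 0 so that 0 < |u − 8| < δ implies |(5u - 12) − 28| < ϵ.
Since (5u - 12) − 28 = 5(u − 8), we have |(5u - 12) − 28| = 5|u − 8|.
Thus it suffices that |u − 8| < ϵ/5.
Take δ = ϵ/5. If 0 < |u − 8| < δ then |(5u - 12) − 28| = 5|u − 8| < 5·(ϵ/5) = ϵ.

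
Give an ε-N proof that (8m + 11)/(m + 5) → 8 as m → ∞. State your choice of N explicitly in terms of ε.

Let ε > 0. For m ≥ 1, |(8m + 11)/(m + 5) − 8| = |-29|/((m + 5)) = 29/((m + 5)).
Since m + 5 ≥ m for m ≥ 1, this is ≤ 29/(m) = 29/m.
So |(8m + 11)/(m + 5) − 8| < ε whenever m > 29/ε.
Take N = 29/ε. If m > N then |(8m + 11)/(m + 5) − 8| ≤ 29/m < ε.

N = 29/ε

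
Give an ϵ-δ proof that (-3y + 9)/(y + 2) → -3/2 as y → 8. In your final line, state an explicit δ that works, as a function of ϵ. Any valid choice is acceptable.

Fix ϵ > 0. We want δ > 0 with 0 < |y − 8| < δ ⇒ |(-3y + 9)/(y + 2) + 3/2| < ϵ.
Combining over a common denominator, (-3y + 9)/(y + 2) + 3/2 = [(-3y + 9)·10 − (-15)·(y + 2)] / [10·(y + 2)] = -15(y − 8) / (10(y + 2)).
So |(-3y + 9)/(y + 2) + 3/2| = 15|y − 8| / (10·|y + 2|).
Require δ ≤ 5, so |y + 2| ≥ |10| − |y − 8| > 10 − 5 = 5.
Hence |(-3y + 9)/(y + 2) + 3/2| < 15|y − 8|/(10·5) = (3/10)|y − 8|, which is < ϵ once |y − 8| < (10/3)ϵ.
Take δ = min(5, (10/3)ϵ). Then 0 < |y − 8| < δ forces both bounds, so |(-3y + 9)/(y + 2) + 3/2| < ϵ.

δ = min(5, (10/3)ϵ)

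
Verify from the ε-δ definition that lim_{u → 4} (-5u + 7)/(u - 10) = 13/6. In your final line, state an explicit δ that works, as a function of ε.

δ = min(3, (18/43)ε)

Let ε > 0 be given. We want δ > 0 with 0 < |u − 4| < δ ⇒ |(-5u + 7)/(u - 10) − (13/6)| < ε.
Combining over a common denominator, (-5u + 7)/(u - 10) − (13/6) = [(-5u + 7)·(-6) − (-13)·(u - 10)] / [(-6)·(u - 10)] = 43(u − 4) / ((-6)(u - 10)).
So |(-5u + 7)/(u - 10) − (13/6)| = 43|u − 4| / (6·|u − 10|).
Require δ ≤ 3, so |u − 10| ≥ |-6| − |u − 4| > 6 − 3 = 3.
Hence |(-5u + 7)/(u - 10) − (13/6)| < 43|u − 4|/(6·3) = (43/18)|u − 4|, which is < ε once |u − 4| < (18/43)ε.
Take δ = min(3, (18/43)ε). Then 0 < |u − 4| < δ forces both bounds, so |(-5u + 7)/(u - 10) − (13/6)| < ε.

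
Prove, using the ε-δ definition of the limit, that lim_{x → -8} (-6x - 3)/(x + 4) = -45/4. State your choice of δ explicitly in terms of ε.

δ = min(2, (8/21)ε)

Let ε > 0 be given. We want δ > 0 with 0 < |x + 8| < δ ⇒ |(-6x - 3)/(x + 4) + 45/4| < ε.
Combining over a common denominator, (-6x - 3)/(x + 4) + 45/4 = [(-6x - 3)·(-4) − 45·(x + 4)] / [(-4)·(x + 4)] = -21(x + 8) / ((-4)(x + 4)).
So |(-6x - 3)/(x + 4) + 45/4| = 21|x + 8| / (4·|x + 4|).
Require δ ≤ 2, so |x + 4| ≥ |-4| − |x + 8| > 4 − 2 = 2.
Hence |(-6x - 3)/(x + 4) + 45/4| < 21|x + 8|/(4·2) = (21/8)|x + 8|, which is < ε once |x + 8| < (8/21)ε.
Take δ = min(2, (8/21)ε). Then 0 < |x + 8| < δ forces both bounds, so |(-6x - 3)/(x + 4) + 45/4| < ε.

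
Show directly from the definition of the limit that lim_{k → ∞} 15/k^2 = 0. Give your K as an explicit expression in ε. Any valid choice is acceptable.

K = (15/ε)^{1/2}

Fix ε > 0. For k ≥ 1, |15/k^2 − 0| = 15/k^2.
15/k^2 < ε ⇔ k^2 > 15/ε ⇔ k > (15/ε)^{1/2}.
Take K = (15/ε)^{1/2}. Then k > K implies 15/k^2 < ε.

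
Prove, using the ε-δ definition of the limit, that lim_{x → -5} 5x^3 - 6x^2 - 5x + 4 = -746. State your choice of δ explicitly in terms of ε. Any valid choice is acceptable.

δ = min(1, ε/516)

Fix ε > 0. We want δ > 0 such that 0 < |x + 5| < δ implies |(5x^3 - 6x^2 - 5x + 4) + 746| < ε.
(5x^3 - 6x^2 - 5x + 4) + 746 = 5x^3 - 6x^2 - 5x + 750 = (x + 5)(5x^2 - 31x + 150).
So |(5x^3 - 6x^2 - 5x + 4) + 746| = |x + 5|·|5x^2 - 31x + 150|.
Require δ ≤ 1. Then |x + 5| < 1 gives |x| < 6, and by the triangle inequality |5x^2 - 31x + 150| ≤ 5·6^2 + 31·6 + 150 = 516.
Hence |(5x^3 - 6x^2 - 5x + 4) + 746| ≤ 516|x + 5| < ε provided |x + 5| < ε/516.
Choosing δ = min(1, ε/516) ensures both conditions, hence |(5x^3 - 6x^2 - 5x + 4) + 746| < ε.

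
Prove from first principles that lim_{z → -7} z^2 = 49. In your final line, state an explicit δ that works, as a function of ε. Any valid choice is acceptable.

Suppose ε > 0. We seek δ > 0 with 0 < |z + 7| < δ ⇒ |z^2 − 49| < ε.
Factor: z^2 − 49 = (z + 7)(z - 7), so |z^2 − 49| = |z + 7|·|z - 7|.
Restrict δ ≤ 2. Then |z + 7| < 2 gives |z| < 9, so by the triangle inequality |z - 7| ≤ 9 + 7 = 16.
Hence |z^2 − 49| ≤ 16|z + 7|, which is < ε once |z + 7| < ε/16.
Take δ = min(2, ε/16). If 0 < |z + 7| < δ then both bounds hold and |z^2 − 49| ≤ 16|z + 7| < 16·(ε/16) = ε.

δ = min(2, ε/16)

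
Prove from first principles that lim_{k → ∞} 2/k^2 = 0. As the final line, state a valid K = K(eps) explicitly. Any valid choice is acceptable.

K = (2/eps)^{1/2}

Fix eps > 0. For k ≥ 1, |2/k^2 − 0| = 2/k^2.
2/k^2 < eps ⇔ k^2 > 2/eps ⇔ k > (2/eps)^{1/2}.
Take K = (2/eps)^{1/2}. Then k > K implies 2/k^2 < eps.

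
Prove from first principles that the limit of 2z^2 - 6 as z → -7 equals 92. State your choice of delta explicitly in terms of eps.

Fix eps > 0. We want delta > 0 such that 0 < |z + 7| < delta implies |(2z^2 - 6) − 92| < eps.
(2z^2 - 6) − 92 = 2z^2 - 98 = (z + 7)(2z - 14).
So |(2z^2 - 6) − 92| = |z + 7|·|2z - 14|.
Require delta ≤ 2. Then |z + 7| < 2 gives |z| < 9, and by the triangle inequality |2z - 14| ≤ 2·9 + 14 = 32.
Hence |(2z^2 - 6) − 92| ≤ 32|z + 7| < eps provided |z + 7| < eps/32.
Take delta = min(2, eps/32). Then 0 < |z + 7| < delta gives both |z + 7| < 2 and |z + 7| < eps/32, so |(2z^2 - 6) − 92| < eps.

delta = min(2, eps/32)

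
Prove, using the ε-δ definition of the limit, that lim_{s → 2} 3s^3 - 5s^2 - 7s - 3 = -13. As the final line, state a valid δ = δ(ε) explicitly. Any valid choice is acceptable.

Fix ε > 0. We want δ > 0 such that 0 < |s − 2| < δ implies |(3s^3 - 5s^2 - 7s - 3) + 13| < ε.
(3s^3 - 5s^2 - 7s - 3) + 13 = 3s^3 - 5s^2 - 7s + 10 = (s − 2)(3s^2 + s - 5).
So |(3s^3 - 5s^2 - 7s - 3) + 13| = |s − 2|·|3s^2 + s - 5|.
Require δ ≤ 2. Then |s − 2| < 2 gives |s| < 4, and by the triangle inequality |3s^2 + s - 5| ≤ 3·4^2 + 4 + 5 = 57.
Hence |(3s^3 - 5s^2 - 7s - 3) + 13| ≤ 57|s − 2| < ε provided |s − 2| < ε/57.
Choosing δ = min(2, ε/57) ensures both conditions, hence |(3s^3 - 5s^2 - 7s - 3) + 13| < ε.

δ = min(2, ε/57)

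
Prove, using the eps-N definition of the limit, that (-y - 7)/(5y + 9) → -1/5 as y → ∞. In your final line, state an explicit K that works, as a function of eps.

K = (26/25)/eps

Fix eps > 0. We seek K > 0 such that y > K implies |(-y - 7)/(5y + 9) + 1/5| < eps.
(-y - 7)/(5y + 9) + 1/5 = (5(-y - 7) − (-1)(5y + 9)) / (5(5y + 9)) = -26/(5(5y + 9)).
For y > 0 we have 5y + 9 > 5y, so |(-y - 7)/(5y + 9) + 1/5| = 26/(5(5y + 9)) < 26/(5·5y) = (26/25)/y.
Thus |(-y - 7)/(5y + 9) + 1/5| < eps whenever y > (26/25)/eps.
Take K = (26/25)/eps. If y > K then |(-y - 7)/(5y + 9) + 1/5| < (26/25)/y < eps.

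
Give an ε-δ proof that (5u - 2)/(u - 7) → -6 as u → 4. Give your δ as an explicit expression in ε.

δ = min(3/2, (3/22)ε)

Let ε > 0 be given. We want δ > 0 with 0 < |u − 4| < δ ⇒ |(5u - 2)/(u - 7) + 6| < ε.
Combining over a common denominator, (5u - 2)/(u - 7) + 6 = [(5u - 2)·(-3) − 18·(u - 7)] / [(-3)·(u - 7)] = -33(u − 4) / ((-3)(u - 7)).
So |(5u - 2)/(u - 7) + 6| = 33|u − 4| / (3·|u − 7|).
Require δ ≤ 3/2, so |u − 7| ≥ |-3| − |u − 4| > 3 − 3/2 = 3/2.
Hence |(5u - 2)/(u - 7) + 6| < 33|u − 4|/(3·(3/2)) = (22/3)|u − 4|, which is < ε once |u − 4| < (3/22)ε.
Take δ = min(3/2, (3/22)ε). Then 0 < |u − 4| < δ forces both bounds, so |(5u - 2)/(u - 7) + 6| < ε.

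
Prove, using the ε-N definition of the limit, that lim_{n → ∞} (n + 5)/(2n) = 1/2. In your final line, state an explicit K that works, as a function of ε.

Suppose ε > 0. For n ≥ 1, |(n + 5)/(2n) − (1/2)| = |10|/(2(2n)) = 10/(2(2n)).
Since 2n ≥ 2n for n ≥ 1, this is ≤ 10/(2·2n) = (5/2)/n.
So |(n + 5)/(2n) − (1/2)| < ε whenever n > (5/2)/ε.
Take K = (5/2)/ε. If n > K then |(n + 5)/(2n) − (1/2)| ≤ (5/2)/n < ε.

K = (5/2)/ε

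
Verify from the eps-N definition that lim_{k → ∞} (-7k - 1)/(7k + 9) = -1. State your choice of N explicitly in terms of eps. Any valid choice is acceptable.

N = (8/7)/eps

Let eps > 0 be given. For k ≥ 1, |(-7k - 1)/(7k + 9) + 1| = |56|/(7(7k + 9)) = 56/(7(7k + 9)).
Since 7k + 9 ≥ 7k for k ≥ 1, this is ≤ 56/(7·7k) = (8/7)/k.
So |(-7k - 1)/(7k + 9) + 1| < eps whenever k > (8/7)/eps.
Take N = (8/7)/eps. If k > N then |(-7k - 1)/(7k + 9) + 1| ≤ (8/7)/k < eps.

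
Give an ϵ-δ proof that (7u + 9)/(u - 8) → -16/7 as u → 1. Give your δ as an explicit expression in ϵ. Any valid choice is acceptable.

Fix ϵ > 0. We want δ > 0 with 0 < |u − 1| < δ ⇒ |(7u + 9)/(u - 8) + 16/7| < ϵ.
Combining over a common denominator, (7u + 9)/(u - 8) + 16/7 = [(7u + 9)·(-7) − 16·(u - 8)] / [(-7)·(u - 8)] = -65(u − 1) / ((-7)(u - 8)).
So |(7u + 9)/(u - 8) + 16/7| = 65|u − 1| / (7·|u − 8|).
Require δ ≤ 7/2, so |u − 8| ≥ |-7| − |u − 1| > 7 − 7/2 = 7/2.
Hence |(7u + 9)/(u - 8) + 16/7| < 65|u − 1|/(7·(7/2)) = (130/49)|u − 1|, which is < ϵ once |u − 1| < (49/130)ϵ.
Take δ = min(7/2, (49/130)ϵ). Then 0 < |u − 1| < δ forces both bounds, so |(7u + 9)/(u - 8) + 16/7| < ϵ.

δ = min(7/2, (49/130)ϵ)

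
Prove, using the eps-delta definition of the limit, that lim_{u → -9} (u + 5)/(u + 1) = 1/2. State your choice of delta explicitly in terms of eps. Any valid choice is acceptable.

delta = min(4, 8eps)

Suppose eps > 0. We want delta > 0 with 0 < |u + 9| < delta ⇒ |(u + 5)/(u + 1) − (1/2)| < eps.
Combining over a common denominator, (u + 5)/(u + 1) − (1/2) = [(u + 5)·(-8) − (-4)·(u + 1)] / [(-8)·(u + 1)] = -4(u + 9) / ((-8)(u + 1)).
So |(u + 5)/(u + 1) − (1/2)| = 4|u + 9| / (8·|u + 1|).
Restrict delta ≤ 4. Then |u + 9| < 4 gives |u + 1| = |(u + 9) + (-8)| ≥ 8 − 4 = 4.
Hence |(u + 5)/(u + 1) − (1/2)| < 4|u + 9|/(8·4) = (1/8)|u + 9|, which is < eps once |u + 9| < 8eps.
Take delta = min(4, 8eps). Then 0 < |u + 9| < delta forces both bounds, so |(u + 5)/(u + 1) − (1/2)| < eps.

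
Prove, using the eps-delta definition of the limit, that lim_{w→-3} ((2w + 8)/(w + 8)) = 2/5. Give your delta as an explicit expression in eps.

delta = min(5/2, (25/16)eps)

Suppose eps > 0. We want delta > 0 with 0 < |w + 3| < delta ⇒ |(2w + 8)/(w + 8) − (2/5)| < eps.
Combining over a common denominator, (2w + 8)/(w + 8) − (2/5) = [(2w + 8)·5 − 2·(w + 8)] / [5·(w + 8)] = 8(w + 3) / (5(w + 8)).
So |(2w + 8)/(w + 8) − (2/5)| = 8|w + 3| / (5·|w + 8|).
Restrict delta ≤ 5/2. Then |w + 3| < 5/2 gives |w + 8| = |(w + 3) + 5| ≥ 5 − 5/2 = 5/2.
Hence |(2w + 8)/(w + 8) − (2/5)| < 8|w + 3|/(5·(5/2)) = (16/25)|w + 3|, which is < eps once |w + 3| < (25/16)eps.
Take delta = min(5/2, (25/16)eps). Then 0 < |w + 3| < delta forces both bounds, so |(2w + 8)/(w + 8) − (2/5)| < eps.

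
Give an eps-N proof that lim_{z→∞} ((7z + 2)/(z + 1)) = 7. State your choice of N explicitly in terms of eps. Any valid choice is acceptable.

N = 5/eps

Let eps > 0 be given. We seek N > 0 such that z > N implies |(7z + 2)/(z + 1) − 7| < eps.
(7z + 2)/(z + 1) − 7 = ((7z + 2) − 7(z + 1)) / ((z + 1)) = -5/((z + 1)).
For z > 0 we have z + 1 > z, so |(7z + 2)/(z + 1) − 7| = 5/((z + 1)) < 5/(z) = 5/z.
Thus |(7z + 2)/(z + 1) − 7| < eps whenever z > 5/eps.
Take N = 5/eps. If z > N then |(7z + 2)/(z + 1) − 7| < 5/z < eps.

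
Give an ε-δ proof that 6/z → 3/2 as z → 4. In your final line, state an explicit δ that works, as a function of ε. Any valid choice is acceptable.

Let ε > 0. We seek δ > 0 such that 0 < |z − 4| < δ implies |6/z − (3/2)| < ε.
|6/z − (3/2)| = 6·|4 − z|/(4·|z|) = 6|z − 4|/(4|z|).
Restrict δ ≤ 2. Then |z − 4| < 2 gives |z| > 2, so 4|z| > 8.
Then |6/z − (3/2)| < 6|z − 4|/8, which is < ε when |z − 4| < (4/3)ε.
Take δ = min(2, (4/3)ε). Then 0 < |z − 4| < δ gives both |z − 4| < 2 and |z − 4| < (4/3)ε, so |6/z − (3/2)| < ε.

δ = min(2, (4/3)ε)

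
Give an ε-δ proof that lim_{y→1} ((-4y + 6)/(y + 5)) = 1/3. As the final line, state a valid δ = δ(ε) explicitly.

δ = min(3, (9/13)ε)

Let ε > 0. We want δ > 0 with 0 < |y − 1| < δ ⇒ |(-4y + 6)/(y + 5) − (1/3)| < ε.
Combining over a common denominator, (-4y + 6)/(y + 5) − (1/3) = [(-4y + 6)·6 − 2·(y + 5)] / [6·(y + 5)] = -26(y − 1) / (6(y + 5)).
So |(-4y + 6)/(y + 5) − (1/3)| = 26|y − 1| / (6·|y + 5|).
Require δ ≤ 3, so |y + 5| ≥ |6| − |y − 1| > 6 − 3 = 3.
Hence |(-4y + 6)/(y + 5) − (1/3)| < 26|y − 1|/(6·3) = (13/9)|y − 1|, which is < ε once |y − 1| < (9/13)ε.
Take δ = min(3, (9/13)ε). Then 0 < |y − 1| < δ forces both bounds, so |(-4y + 6)/(y + 5) − (1/3)| < ε.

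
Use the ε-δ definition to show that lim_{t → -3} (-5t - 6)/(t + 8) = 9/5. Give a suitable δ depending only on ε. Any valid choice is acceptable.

Let ε > 0. We want δ > 0 with 0 < |t + 3| < δ ⇒ |(-5t - 6)/(t + 8) − (9/5)| < ε.
Combining over a common denominator, (-5t - 6)/(t + 8) − (9/5) = [(-5t - 6)·5 − 9·(t + 8)] / [5·(t + 8)] = -34(t + 3) / (5(t + 8)).
So |(-5t - 6)/(t + 8) − (9/5)| = 34|t + 3| / (5·|t + 8|).
Restrict δ ≤ 5/2. Then |t + 3| < 5/2 gives |t + 8| = |(t + 3) + 5| ≥ 5 − 5/2 = 5/2.
Hence |(-5t - 6)/(t + 8) − (9/5)| < 34|t + 3|/(5·(5/2)) = (68/25)|t + 3|, which is < ε once |t + 3| < (25/68)ε.
Take δ = min(5/2, (25/68)ε). Then 0 < |t + 3| < δ forces both bounds, so |(-5t - 6)/(t + 8) − (9/5)| < ε.

δ = min(5/2, (25/68)ε)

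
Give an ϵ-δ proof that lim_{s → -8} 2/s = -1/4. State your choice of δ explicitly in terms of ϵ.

δ = min(4, 16ϵ)

Suppose ϵ > 0. We seek δ > 0 such that 0 < |s + 8| < δ implies |2/s + 1/4| < ϵ.
|2/s + 1/4| = 2·|-8 − s|/(8·|s|) = 2|s + 8|/(8|s|).
Restrict δ ≤ 4. Then |s + 8| < 4 gives |s| > 4, so 8|s| > 32.
Then |2/s + 1/4| < 2|s + 8|/32, which is < ϵ when |s + 8| < 16ϵ.
Take δ = min(4, 16ϵ). Then 0 < |s + 8| < δ gives both |s + 8| < 4 and |s + 8| < 16ϵ, so |2/s + 1/4| < ϵ.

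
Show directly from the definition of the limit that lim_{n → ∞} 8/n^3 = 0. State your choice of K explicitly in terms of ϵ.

K = (8/ϵ)^{1/3}

Fix ϵ > 0. For n ≥ 1, |8/n^3 − 0| = 8/n^3.
8/n^3 < ϵ ⇔ n^3 > 8/ϵ ⇔ n > (8/ϵ)^{1/3}.
Take K = (8/ϵ)^{1/3}. Then n > K implies 8/n^3 < ϵ.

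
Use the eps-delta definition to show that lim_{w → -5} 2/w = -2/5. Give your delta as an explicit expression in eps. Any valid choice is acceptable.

delta = min(5/2, (25/4)eps)

Suppose eps > 0. We seek delta > 0 such that 0 < |w + 5| < delta implies |2/w + 2/5| < eps.
|2/w + 2/5| = 2·|-5 − w|/(5·|w|) = 2|w + 5|/(5|w|).
Require delta ≤ 5/2 so that |w| > 5 − 5/2 = 5/2, hence 5|w| > 25/2.
Then |2/w + 2/5| < 2|w + 5|/(25/2), which is < eps when |w + 5| < (25/4)eps.
Take delta = min(5/2, (25/4)eps). Then 0 < |w + 5| < delta gives both |w + 5| < 5/2 and |w + 5| < (25/4)eps, so |2/w + 2/5| < eps.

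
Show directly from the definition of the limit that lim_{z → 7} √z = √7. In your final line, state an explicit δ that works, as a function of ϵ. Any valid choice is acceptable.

Let ϵ > 0. We want δ > 0 such that 0 < |z − 7| < δ implies |√z − √7| < ϵ.
Multiplying by the conjugate, |√z − √7| = |z − 7|/(√z + √7).
Restrict δ ≤ 7 so that |z − 7| < 7 forces z > 0, and then √z + √7 > √7.
Hence |√z − √7| < |z − 7|/√7, which is < ϵ once |z − 7| < √7·ϵ.
Take δ = min(7, √7·ϵ). If 0 < |z − 7| < δ then z > 0 and |√z − √7| < |z − 7|/√7 < ϵ.

δ = min(7, √7·ϵ)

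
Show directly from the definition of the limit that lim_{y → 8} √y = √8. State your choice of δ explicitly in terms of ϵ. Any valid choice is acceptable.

Fix ϵ > 0. We want δ > 0 such that 0 < |y − 8| < δ implies |√y − √8| < ϵ.
Multiplying by the conjugate, |√y − √8| = |y − 8|/(√y + √8).
Restrict δ ≤ 8 so that |y − 8| < 8 forces y > 0, and then √y + √8 > √8.
Hence |√y − √8| < |y − 8|/√8, which is < ϵ once |y − 8| < √8·ϵ.
Take δ = min(8, √8·ϵ). If 0 < |y − 8| < δ then y > 0 and |√y − √8| < |y − 8|/√8 < ϵ.

δ = min(8, √8·ϵ)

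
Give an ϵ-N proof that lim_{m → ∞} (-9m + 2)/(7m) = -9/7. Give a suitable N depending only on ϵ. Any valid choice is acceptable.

Suppose ϵ > 0. For m ≥ 1, |(-9m + 2)/(7m) + 9/7| = |14|/(7(7m)) = 14/(7(7m)).
Since 7m ≥ 7m for m ≥ 1, this is ≤ 14/(7·7m) = (2/7)/m.
So |(-9m + 2)/(7m) + 9/7| < ϵ whenever m > (2/7)/ϵ.
Take N = (2/7)/ϵ. If m > N then |(-9m + 2)/(7m) + 9/7| ≤ (2/7)/m < ϵ.

N = (2/7)/ϵ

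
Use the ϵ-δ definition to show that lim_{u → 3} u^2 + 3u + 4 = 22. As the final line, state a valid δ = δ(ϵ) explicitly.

Suppose ϵ > 0. We want δ > 0 such that 0 < |u − 3| < δ implies |(u^2 + 3u + 4) − 22| < ϵ.
(u^2 + 3u + 4) − 22 = u^2 + 3u - 18 = (u − 3)(u + 6).
So |(u^2 + 3u + 4) − 22| = |u − 3|·|u + 6|.
Require δ ≤ 2. Then |u − 3| < 2 gives |u| < 5, and by the triangle inequality |u + 6| ≤ 5 + 6 = 11.
Hence |(u^2 + 3u + 4) − 22| ≤ 11|u − 3| < ϵ provided |u − 3| < ϵ/11.
Choosing δ = min(2, ϵ/11) ensures both conditions, hence |(u^2 + 3u + 4) − 22| < ϵ.

δ = min(2, ϵ/11)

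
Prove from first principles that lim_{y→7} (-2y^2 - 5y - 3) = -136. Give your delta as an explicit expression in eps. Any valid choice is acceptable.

delta = min(1, eps/35)

Fix eps > 0. We want delta > 0 such that 0 < |y − 7| < delta implies |(-2y^2 - 5y - 3) + 136| < eps.
(-2y^2 - 5y - 3) + 136 = -2y^2 - 5y + 133 = (y − 7)(-2y - 19).
So |(-2y^2 - 5y - 3) + 136| = |y − 7|·|-2y - 19|.
Assume first that |y − 7| < 1, so |y| < 8. Then |-2y - 19| ≤ 2·8 + 19 = 35.
Hence |(-2y^2 - 5y - 3) + 136| ≤ 35|y − 7| < eps provided |y − 7| < eps/35.
Choosing delta = min(1, eps/35) ensures both conditions, hence |(-2y^2 - 5y - 3) + 136| < eps.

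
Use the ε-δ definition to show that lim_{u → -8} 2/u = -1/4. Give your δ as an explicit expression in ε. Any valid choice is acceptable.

δ = min(4, 16ε)

Let ε > 0 be given. We seek δ > 0 such that 0 < |u + 8| < δ implies |2/u + 1/4| < ε.
|2/u + 1/4| = 2·|-8 − u|/(8·|u|) = 2|u + 8|/(8|u|).
Restrict δ ≤ 4. Then |u + 8| < 4 gives |u| > 4, so 8|u| > 32.
Then |2/u + 1/4| < 2|u + 8|/32, which is < ε when |u + 8| < 16ε.
Take δ = min(4, 16ε). Then 0 < |u + 8| < δ gives both |u + 8| < 4 and |u + 8| < 16ε, so |2/u + 1/4| < ε.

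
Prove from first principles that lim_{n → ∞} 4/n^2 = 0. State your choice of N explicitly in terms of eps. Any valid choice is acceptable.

N = (4/eps)^{1/2}

Fix eps > 0. For n ≥ 1, |4/n^2 − 0| = 4/n^2.
4/n^2 < eps ⇔ n^2 > 4/eps ⇔ n > (4/eps)^{1/2}.
Take N = (4/eps)^{1/2}. Then n > N implies 4/n^2 < eps.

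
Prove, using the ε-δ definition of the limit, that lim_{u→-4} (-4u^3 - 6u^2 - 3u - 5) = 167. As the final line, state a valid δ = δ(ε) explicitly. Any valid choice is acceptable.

δ = min(1, ε/193)

Suppose ε > 0. We want δ > 0 such that 0 < |u + 4| < δ implies |(-4u^3 - 6u^2 - 3u - 5) − 167| < ε.
(-4u^3 - 6u^2 - 3u - 5) − 167 = -4u^3 - 6u^2 - 3u - 172 = (u + 4)(-4u^2 + 10u - 43).
So |(-4u^3 - 6u^2 - 3u - 5) − 167| = |u + 4|·|-4u^2 + 10u - 43|.
Assume first that |u + 4| < 1, so |u| < 5. Then |-4u^2 + 10u - 43| ≤ 4·5^2 + 10·5 + 43 = 193.
Hence |(-4u^3 - 6u^2 - 3u - 5) − 167| ≤ 193|u + 4| < ε provided |u + 4| < ε/193.
Choosing δ = min(1, ε/193) ensures both conditions, hence |(-4u^3 - 6u^2 - 3u - 5) − 167| < ε.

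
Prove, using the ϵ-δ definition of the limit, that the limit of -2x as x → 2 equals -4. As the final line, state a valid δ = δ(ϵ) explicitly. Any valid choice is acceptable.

Fix ϵ > 0. We need δ > 0 so that 0 < |x − 2| < δ implies |(-2x) + 4| < ϵ.
|(-2x) + 4| = |-2x + 4| = 2|x − 2|.
So 2|x − 2| < ϵ exactly when |x − 2| < ϵ/2.
Choosing δ = ϵ/2 gives |(-2x) + 4| = 2|x − 2| < ϵ whenever |x − 2| < δ.

δ = ϵ/2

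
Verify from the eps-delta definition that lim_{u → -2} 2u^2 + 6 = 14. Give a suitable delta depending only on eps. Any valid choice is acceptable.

delta = min(2, eps/12)

Fix eps > 0. We want delta > 0 such that 0 < |u + 2| < delta implies |(2u^2 + 6) − 14| < eps.
(2u^2 + 6) − 14 = 2u^2 - 8 = (u + 2)(2u - 4).
So |(2u^2 + 6) − 14| = |u + 2|·|2u - 4|.
Assume first that |u + 2| < 2, so |u| < 4. Then |2u - 4| ≤ 2·4 + 4 = 12.
Hence |(2u^2 + 6) − 14| ≤ 12|u + 2| < eps provided |u + 2| < eps/12.
Choosing delta = min(2, eps/12) ensures both conditions, hence |(2u^2 + 6) − 14| < eps.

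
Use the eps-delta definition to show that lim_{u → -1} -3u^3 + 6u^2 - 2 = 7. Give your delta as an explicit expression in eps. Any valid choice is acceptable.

delta = min(1, eps/39)

Let eps > 0 be given. We want delta > 0 such that 0 < |u + 1| < delta implies |(-3u^3 + 6u^2 - 2) − 7| < eps.
(-3u^3 + 6u^2 - 2) − 7 = -3u^3 + 6u^2 - 9 = (u + 1)(-3u^2 + 9u - 9).
So |(-3u^3 + 6u^2 - 2) − 7| = |u + 1|·|-3u^2 + 9u - 9|.
Assume first that |u + 1| < 1, so |u| < 2. Then |-3u^2 + 9u - 9| ≤ 3·2^2 + 9·2 + 9 = 39.
Hence |(-3u^3 + 6u^2 - 2) − 7| ≤ 39|u + 1| < eps provided |u + 1| < eps/39.
Choosing delta = min(1, eps/39) ensures both conditions, hence |(-3u^3 + 6u^2 - 2) − 7| < eps.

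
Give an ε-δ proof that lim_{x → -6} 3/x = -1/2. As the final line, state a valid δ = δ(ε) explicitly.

δ = min(3, 6ε)

Let ε > 0. We seek δ > 0 such that 0 < |x + 6| < δ implies |3/x + 1/2| < ε.
|3/x + 1/2| = 3·|-6 − x|/(6·|x|) = 3|x + 6|/(6|x|).
Restrict δ ≤ 3. Then |x + 6| < 3 gives |x| > 3, so 6|x| > 18.
Then |3/x + 1/2| < 3|x + 6|/18, which is < ε when |x + 6| < 6ε.
Take δ = min(3, 6ε). Then 0 < |x + 6| < δ gives both |x + 6| < 3 and |x + 6| < 6ε, so |3/x + 1/2| < ε.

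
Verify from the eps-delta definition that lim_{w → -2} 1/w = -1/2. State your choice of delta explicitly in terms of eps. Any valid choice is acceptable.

delta = min(1, 2eps)

Let eps > 0 be given. We seek delta > 0 such that 0 < |w + 2| < delta implies |1/w + 1/2| < eps.
|1/w + 1/2| = |-2 − w|/(2·|w|) = |w + 2|/(2|w|).
Restrict delta ≤ 1. Then |w + 2| < 1 gives |w| > 1, so 2|w| > 2.
Then |1/w + 1/2| < |w + 2|/2, which is < eps when |w + 2| < 2eps.
Take delta = min(1, 2eps). Then 0 < |w + 2| < delta gives both |w + 2| < 1 and |w + 2| < 2eps, so |1/w + 1/2| < eps.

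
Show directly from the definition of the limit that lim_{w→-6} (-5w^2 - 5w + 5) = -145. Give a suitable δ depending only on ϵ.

Suppose ϵ > 0. We want δ > 0 such that 0 < |w + 6| < δ implies |(-5w^2 - 5w + 5) + 145| < ϵ.
(-5w^2 - 5w + 5) + 145 = -5w^2 - 5w + 150 = (w + 6)(-5w + 25).
So |(-5w^2 - 5w + 5) + 145| = |w + 6|·|-5w + 25|.
Assume first that |w + 6| < 1, so |w| < 7. Then |-5w + 25| ≤ 5·7 + 25 = 60.
Hence |(-5w^2 - 5w + 5) + 145| ≤ 60|w + 6| < ϵ provided |w + 6| < ϵ/60.
Take δ = min(1, ϵ/60). Then 0 < |w + 6| < δ gives both |w + 6| < 1 and |w + 6| < ϵ/60, so |(-5w^2 - 5w + 5) + 145| < ϵ.

δ = min(1, ϵ/60)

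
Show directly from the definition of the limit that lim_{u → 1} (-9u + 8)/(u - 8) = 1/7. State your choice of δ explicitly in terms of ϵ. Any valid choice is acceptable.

Let ϵ > 0. We want δ > 0 with 0 < |u − 1| < δ ⇒ |(-9u + 8)/(u - 8) − (1/7)| < ϵ.
Combining over a common denominator, (-9u + 8)/(u - 8) − (1/7) = [(-9u + 8)·(-7) − (-1)·(u - 8)] / [(-7)·(u - 8)] = 64(u − 1) / ((-7)(u - 8)).
So |(-9u + 8)/(u - 8) − (1/7)| = 64|u − 1| / (7·|u − 8|).
Require δ ≤ 7/2, so |u − 8| ≥ |-7| − |u − 1| > 7 − 7/2 = 7/2.
Hence |(-9u + 8)/(u - 8) − (1/7)| < 64|u − 1|/(7·(7/2)) = (128/49)|u − 1|, which is < ϵ once |u − 1| < (49/128)ϵ.
Take δ = min(7/2, (49/128)ϵ). Then 0 < |u − 1| < δ forces both bounds, so |(-9u + 8)/(u - 8) − (1/7)| < ϵ.

δ = min(7/2, (49/128)ϵ)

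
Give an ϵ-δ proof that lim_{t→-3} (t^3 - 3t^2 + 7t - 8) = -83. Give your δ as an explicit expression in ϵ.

δ = min(2, ϵ/80)

Let ϵ > 0. We want δ > 0 such that 0 < |t + 3| < δ implies |(t^3 - 3t^2 + 7t - 8) + 83| < ϵ.
(t^3 - 3t^2 + 7t - 8) + 83 = t^3 - 3t^2 + 7t + 75 = (t + 3)(t^2 - 6t + 25).
So |(t^3 - 3t^2 + 7t - 8) + 83| = |t + 3|·|t^2 - 6t + 25|.
Assume first that |t + 3| < 2, so |t| < 5. Then |t^2 - 6t + 25| ≤ 5^2 + 6·5 + 25 = 80.
Hence |(t^3 - 3t^2 + 7t - 8) + 83| ≤ 80|t + 3| < ϵ provided |t + 3| < ϵ/80.
Choosing δ = min(2, ϵ/80) ensures both conditions, hence |(t^3 - 3t^2 + 7t - 8) + 83| < ϵ.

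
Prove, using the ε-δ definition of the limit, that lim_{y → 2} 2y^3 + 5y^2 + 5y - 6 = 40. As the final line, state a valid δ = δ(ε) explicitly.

Suppose ε > 0. We want δ > 0 such that 0 < |y − 2| < δ implies |(2y^3 + 5y^2 + 5y - 6) − 40| < ε.
(2y^3 + 5y^2 + 5y - 6) − 40 = 2y^3 + 5y^2 + 5y - 46 = (y − 2)(2y^2 + 9y + 23).
So |(2y^3 + 5y^2 + 5y - 6) − 40| = |y − 2|·|2y^2 + 9y + 23|.
Assume first that |y − 2| < 2, so |y| < 4. Then |2y^2 + 9y + 23| ≤ 2·4^2 + 9·4 + 23 = 91.
Hence |(2y^3 + 5y^2 + 5y - 6) − 40| ≤ 91|y − 2| < ε provided |y − 2| < ε/91.
Take δ = min(2, ε/91). Then 0 < |y − 2| < δ gives both |y − 2| < 2 and |y − 2| < ε/91, so |(2y^3 + 5y^2 + 5y - 6) − 40| < ε.

δ = min(2, ε/91)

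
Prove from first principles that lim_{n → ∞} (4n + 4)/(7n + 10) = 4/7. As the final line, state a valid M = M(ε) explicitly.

Let ε > 0. For n ≥ 1, |(4n + 4)/(7n + 10) − (4/7)| = |-12|/(7(7n + 10)) = 12/(7(7n + 10)).
Since 7n + 10 ≥ 7n for n ≥ 1, this is ≤ 12/(7·7n) = (12/49)/n.
So |(4n + 4)/(7n + 10) − (4/7)| < ε whenever n > (12/49)/ε.
Take M = (12/49)/ε. If n > M then |(4n + 4)/(7n + 10) − (4/7)| ≤ (12/49)/n < ε.

M = (12/49)/ε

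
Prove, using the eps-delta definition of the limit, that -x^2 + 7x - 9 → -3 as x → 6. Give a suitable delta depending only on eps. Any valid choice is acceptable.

Let eps > 0. We want delta > 0 such that 0 < |x − 6| < delta implies |(-x^2 + 7x - 9) + 3| < eps.
(-x^2 + 7x - 9) + 3 = -x^2 + 7x - 6 = (x − 6)(-x + 1).
So |(-x^2 + 7x - 9) + 3| = |x − 6|·|-x + 1|.
Assume first that |x − 6| < 2, so |x| < 8. Then |-x + 1| ≤ 8 + 1 = 9.
Hence |(-x^2 + 7x - 9) + 3| ≤ 9|x − 6| < eps provided |x − 6| < eps/9.
Take delta = min(2, eps/9). Then 0 < |x − 6| < delta gives both |x − 6| < 2 and |x − 6| < eps/9, so |(-x^2 + 7x - 9) + 3| < eps.

delta = min(2, eps/9)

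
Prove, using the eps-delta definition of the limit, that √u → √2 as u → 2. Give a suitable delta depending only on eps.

delta = min(2, √2·eps)

Let eps > 0 be given. We want delta > 0 such that 0 < |u − 2| < delta implies |√u − √2| < eps.
Multiplying by the conjugate, |√u − √2| = |u − 2|/(√u + √2).
Restrict delta ≤ 2 so that |u − 2| < 2 forces u > 0, and then √u + √2 > √2.
Hence |√u − √2| < |u − 2|/√2, which is < eps once |u − 2| < √2·eps.
Take delta = min(2, √2·eps). If 0 < |u − 2| < delta then u > 0 and |√u − √2| < |u − 2|/√2 < eps.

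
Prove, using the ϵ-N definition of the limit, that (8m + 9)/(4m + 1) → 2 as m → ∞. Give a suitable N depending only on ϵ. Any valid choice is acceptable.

N = (7/4)/ϵ

Fix ϵ > 0. For m ≥ 1, |(8m + 9)/(4m + 1) − 2| = |28|/(4(4m + 1)) = 28/(4(4m + 1)).
Since 4m + 1 ≥ 4m for m ≥ 1, this is ≤ 28/(4·4m) = (7/4)/m.
So |(8m + 9)/(4m + 1) − 2| < ϵ whenever m > (7/4)/ϵ.
Take N = (7/4)/ϵ. If m > N then |(8m + 9)/(4m + 1) − 2| ≤ (7/4)/m < ϵ.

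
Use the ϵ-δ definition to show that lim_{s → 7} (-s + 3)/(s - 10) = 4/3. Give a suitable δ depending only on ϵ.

Let ϵ > 0 be given. We want δ > 0 with 0 < |s − 7| < δ ⇒ |(-s + 3)/(s - 10) − (4/3)| < ϵ.
Combining over a common denominator, (-s + 3)/(s - 10) − (4/3) = [(-s + 3)·(-3) − (-4)·(s - 10)] / [(-3)·(s - 10)] = 7(s − 7) / ((-3)(s - 10)).
So |(-s + 3)/(s - 10) − (4/3)| = 7|s − 7| / (3·|s − 10|).
Require δ ≤ 3/2, so |s − 10| ≥ |-3| − |s − 7| > 3 − 3/2 = 3/2.
Hence |(-s + 3)/(s - 10) − (4/3)| < 7|s − 7|/(3·(3/2)) = (14/9)|s − 7|, which is < ϵ once |s − 7| < (9/14)ϵ.
Take δ = min(3/2, (9/14)ϵ). Then 0 < |s − 7| < δ forces both bounds, so |(-s + 3)/(s - 10) − (4/3)| < ϵ.

δ = min(3/2, (9/14)ϵ)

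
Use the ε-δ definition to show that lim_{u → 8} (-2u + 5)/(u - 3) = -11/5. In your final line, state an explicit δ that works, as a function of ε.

δ = min(5/2, (25/2)ε)

Fix ε > 0. We want δ > 0 with 0 < |u − 8| < δ ⇒ |(-2u + 5)/(u - 3) + 11/5| < ε.
Combining over a common denominator, (-2u + 5)/(u - 3) + 11/5 = [(-2u + 5)·5 − (-11)·(u - 3)] / [5·(u - 3)] = 1(u − 8) / (5(u - 3)).
So |(-2u + 5)/(u - 3) + 11/5| = |u − 8| / (5·|u − 3|).
Require δ ≤ 5/2, so |u − 3| ≥ |5| − |u − 8| > 5 − 5/2 = 5/2.
Hence |(-2u + 5)/(u - 3) + 11/5| < |u − 8|/(5·(5/2)) = (2/25)|u − 8|, which is < ε once |u − 8| < (25/2)ε.
Take δ = min(5/2, (25/2)ε). Then 0 < |u − 8| < δ forces both bounds, so |(-2u + 5)/(u - 3) + 11/5| < ε.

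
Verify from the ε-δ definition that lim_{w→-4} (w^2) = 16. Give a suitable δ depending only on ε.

δ = min(2, ε/10)

Let ε > 0. We seek δ > 0 with 0 < |w + 4| < δ ⇒ |w^2 − 16| < ε.
Factor: w^2 − 16 = (w + 4)(w - 4), so |w^2 − 16| = |w + 4|·|w - 4|.
Restrict δ ≤ 2. Then |w + 4| < 2 gives |w| < 6, so by the triangle inequality |w - 4| ≤ 6 + 4 = 10.
Hence |w^2 − 16| ≤ 10|w + 4|, which is < ε once |w + 4| < ε/10.
Take δ = min(2, ε/10). If 0 < |w + 4| < δ then both bounds hold and |w^2 − 16| ≤ 10|w + 4| < 10·(ε/10) = ε.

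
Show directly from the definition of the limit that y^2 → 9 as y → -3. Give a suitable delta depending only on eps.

Let eps > 0 be given. We seek delta > 0 with 0 < |y + 3| < delta ⇒ |y^2 − 9| < eps.
Factor: y^2 − 9 = (y + 3)(y - 3), so |y^2 − 9| = |y + 3|·|y - 3|.
Impose delta ≤ 1 so that |y| < 4; then |y - 3| ≤ 7.
Hence |y^2 − 9| ≤ 7|y + 3|, which is < eps once |y + 3| < eps/7.
Take delta = min(1, eps/7). If 0 < |y + 3| < delta then both bounds hold and |y^2 − 9| ≤ 7|y + 3| < 7·(eps/7) = eps.

delta = min(1, eps/7)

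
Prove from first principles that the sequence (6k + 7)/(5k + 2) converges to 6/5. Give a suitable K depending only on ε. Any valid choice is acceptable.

Suppose ε > 0. For k ≥ 1, |(6k + 7)/(5k + 2) − (6/5)| = |23|/(5(5k + 2)) = 23/(5(5k + 2)).
Since 5k + 2 ≥ 5k for k ≥ 1, this is ≤ 23/(5·5k) = (23/25)/k.
So |(6k + 7)/(5k + 2) − (6/5)| < ε whenever k > (23/25)/ε.
Take K = (23/25)/ε. If k > K then |(6k + 7)/(5k + 2) − (6/5)| ≤ (23/25)/k < ε.

K = (23/25)/ε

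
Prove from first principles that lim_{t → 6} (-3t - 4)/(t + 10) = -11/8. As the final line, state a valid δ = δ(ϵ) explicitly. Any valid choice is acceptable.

Let ϵ > 0. We want δ > 0 with 0 < |t − 6| < δ ⇒ |(-3t - 4)/(t + 10) + 11/8| < ϵ.
Combining over a common denominator, (-3t - 4)/(t + 10) + 11/8 = [(-3t - 4)·16 − (-22)·(t + 10)] / [16·(t + 10)] = -26(t − 6) / (16(t + 10)).
So |(-3t - 4)/(t + 10) + 11/8| = 26|t − 6| / (16·|t + 10|).
Require δ ≤ 8, so |t + 10| ≥ |16| − |t − 6| > 16 − 8 = 8.
Hence |(-3t - 4)/(t + 10) + 11/8| < 26|t − 6|/(16·8) = (13/64)|t − 6|, which is < ϵ once |t − 6| < (64/13)ϵ.
Take δ = min(8, (64/13)ϵ). Then 0 < |t − 6| < δ forces both bounds, so |(-3t - 4)/(t + 10) + 11/8| < ϵ.

δ = min(8, (64/13)ϵ)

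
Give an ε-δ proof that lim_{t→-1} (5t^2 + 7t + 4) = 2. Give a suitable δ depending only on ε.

Fix ε > 0. We want δ > 0 such that 0 < |t + 1| < δ implies |(5t^2 + 7t + 4) − 2| < ε.
(5t^2 + 7t + 4) − 2 = 5t^2 + 7t + 2 = (t + 1)(5t + 2).
So |(5t^2 + 7t + 4) − 2| = |t + 1|·|5t + 2|.
Require δ ≤ 2. Then |t + 1| < 2 gives |t| < 3, and by the triangle inequality |5t + 2| ≤ 5·3 + 2 = 17.
Hence |(5t^2 + 7t + 4) − 2| ≤ 17|t + 1| < ε provided |t + 1| < ε/17.
Choosing δ = min(2, ε/17) ensures both conditions, hence |(5t^2 + 7t + 4) − 2| < ε.

δ = min(2, ε/17)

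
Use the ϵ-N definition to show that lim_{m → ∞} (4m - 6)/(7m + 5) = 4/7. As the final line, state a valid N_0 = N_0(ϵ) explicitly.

Suppose ϵ > 0. For m ≥ 1, |(4m - 6)/(7m + 5) − (4/7)| = |-62|/(7(7m + 5)) = 62/(7(7m + 5)).
Since 7m + 5 ≥ 7m for m ≥ 1, this is ≤ 62/(7·7m) = (62/49)/m.
So |(4m - 6)/(7m + 5) − (4/7)| < ϵ whenever m > (62/49)/ϵ.
Take N_0 = (62/49)/ϵ. If m > N_0 then |(4m - 6)/(7m + 5) − (4/7)| ≤ (62/49)/m < ϵ.

N_0 = (62/49)/ϵ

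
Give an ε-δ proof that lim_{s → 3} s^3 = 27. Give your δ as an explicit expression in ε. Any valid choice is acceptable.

Let ε > 0 be given. We seek δ > 0 with 0 < |s − 3| < δ ⇒ |s^3 − 27| < ε.
Factor: s^3 − 27 = (s − 3)(s^2 + 3s + 9), so |s^3 − 27| = |s − 3|·|s^2 + 3s + 9|.
Impose δ ≤ 1 so that |s| < 4; then |s^2 + 3s + 9| ≤ 37.
Hence |s^3 − 27| ≤ 37|s − 3|, which is < ε once |s − 3| < ε/37.
Take δ = min(1, ε/37). If 0 < |s − 3| < δ then both bounds hold and |s^3 − 27| ≤ 37|s − 3| < 37·(ε/37) = ε.

δ = min(1, ε/37)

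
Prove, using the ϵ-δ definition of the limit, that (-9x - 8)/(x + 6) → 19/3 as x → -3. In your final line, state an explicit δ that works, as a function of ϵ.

Let ϵ > 0 be given. We want δ > 0 with 0 < |x + 3| < δ ⇒ |(-9x - 8)/(x + 6) − (19/3)| < ϵ.
Combining over a common denominator, (-9x - 8)/(x + 6) − (19/3) = [(-9x - 8)·3 − 19·(x + 6)] / [3·(x + 6)] = -46(x + 3) / (3(x + 6)).
So |(-9x - 8)/(x + 6) − (19/3)| = 46|x + 3| / (3·|x + 6|).
Require δ ≤ 3/2, so |x + 6| ≥ |3| − |x + 3| > 3 − 3/2 = 3/2.
Hence |(-9x - 8)/(x + 6) − (19/3)| < 46|x + 3|/(3·(3/2)) = (92/9)|x + 3|, which is < ϵ once |x + 3| < (9/92)ϵ.
Take δ = min(3/2, (9/92)ϵ). Then 0 < |x + 3| < δ forces both bounds, so |(-9x - 8)/(x + 6) − (19/3)| < ϵ.

δ = min(3/2, (9/92)ϵ)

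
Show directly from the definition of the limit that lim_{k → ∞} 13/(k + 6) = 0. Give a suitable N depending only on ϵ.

N = 13/ϵ

Suppose ϵ > 0. For k ≥ 1, |13/(k + 6) − 0| = 13/(k + 6) ≤ 13/k.
We need 13/k < ϵ, i.e. k > 13/ϵ.
Take N = 13/ϵ. If k > N then |13/(k + 6)| ≤ 13/k < ϵ.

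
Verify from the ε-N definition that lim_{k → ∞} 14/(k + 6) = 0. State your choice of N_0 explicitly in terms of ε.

Suppose ε > 0. For k ≥ 1, |14/(k + 6) − 0| = 14/(k + 6) ≤ 14/k.
We need 14/k < ε, i.e. k > 14/ε.
Take N_0 = 14/ε. If k > N_0 then |14/(k + 6)| ≤ 14/k < ε.

N_0 = 14/ε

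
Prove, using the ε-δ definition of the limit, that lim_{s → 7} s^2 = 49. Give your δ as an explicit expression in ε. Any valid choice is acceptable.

Let ε > 0 be given. We seek δ > 0 with 0 < |s − 7| < δ ⇒ |s^2 − 49| < ε.
Factor: s^2 − 49 = (s − 7)(s + 7), so |s^2 − 49| = |s − 7|·|s + 7|.
Impose δ ≤ 1 so that |s| < 8; then |s + 7| ≤ 15.
Hence |s^2 − 49| ≤ 15|s − 7|, which is < ε once |s − 7| < ε/15.
Take δ = min(1, ε/15). If 0 < |s − 7| < δ then both bounds hold and |s^2 − 49| ≤ 15|s − 7| < 15·(ε/15) = ε.

δ = min(1, ε/15)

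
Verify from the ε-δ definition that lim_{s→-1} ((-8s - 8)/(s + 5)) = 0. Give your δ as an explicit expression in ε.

δ = min(2, (1/4)ε)

Suppose ε > 0. We want δ > 0 with 0 < |s + 1| < δ ⇒ |(-8s - 8)/(s + 5) − 0| < ε.
Combining over a common denominator, (-8s - 8)/(s + 5) − 0 = [(-8s - 8)·4 − 0·(s + 5)] / [4·(s + 5)] = -32(s + 1) / (4(s + 5)).
So |(-8s - 8)/(s + 5) − 0| = 32|s + 1| / (4·|s + 5|).
Require δ ≤ 2, so |s + 5| ≥ |4| − |s + 1| > 4 − 2 = 2.
Hence |(-8s - 8)/(s + 5) − 0| < 32|s + 1|/(4·2) = 4|s + 1|, which is < ε once |s + 1| < (1/4)ε.
Take δ = min(2, (1/4)ε). Then 0 < |s + 1| < δ forces both bounds, so |(-8s - 8)/(s + 5) − 0| < ε.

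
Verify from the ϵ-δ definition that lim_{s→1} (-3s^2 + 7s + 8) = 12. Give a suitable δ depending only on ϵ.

δ = min(1, ϵ/10)

Let ϵ > 0. We want δ > 0 such that 0 < |s − 1| < δ implies |(-3s^2 + 7s + 8) − 12| < ϵ.
(-3s^2 + 7s + 8) − 12 = -3s^2 + 7s - 4 = (s − 1)(-3s + 4).
So |(-3s^2 + 7s + 8) − 12| = |s − 1|·|-3s + 4|.
Require δ ≤ 1. Then |s − 1| < 1 gives |s| < 2, and by the triangle inequality |-3s + 4| ≤ 3·2 + 4 = 10.
Hence |(-3s^2 + 7s + 8) − 12| ≤ 10|s − 1| < ϵ provided |s − 1| < ϵ/10.
Take δ = min(1, ϵ/10). Then 0 < |s − 1| < δ gives both |s − 1| < 1 and |s − 1| < ϵ/10, so |(-3s^2 + 7s + 8) − 12| < ϵ.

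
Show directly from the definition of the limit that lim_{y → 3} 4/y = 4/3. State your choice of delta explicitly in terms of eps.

Let eps > 0 be given. We seek delta > 0 such that 0 < |y − 3| < delta implies |4/y − (4/3)| < eps.
|4/y − (4/3)| = 4·|3 − y|/(3·|y|) = 4|y − 3|/(3|y|).
Restrict delta ≤ 3/2. Then |y − 3| < 3/2 gives |y| > 3/2, so 3|y| > 9/2.
Then |4/y − (4/3)| < 4|y − 3|/(9/2), which is < eps when |y − 3| < (9/8)eps.
Take delta = min(3/2, (9/8)eps). Then 0 < |y − 3| < delta gives both |y − 3| < 3/2 and |y − 3| < (9/8)eps, so |4/y − (4/3)| < eps.

delta = min(3/2, (9/8)eps)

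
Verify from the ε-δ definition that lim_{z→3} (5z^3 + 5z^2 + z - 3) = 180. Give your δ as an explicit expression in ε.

δ = min(1, ε/221)

Let ε > 0 be given. We want δ > 0 such that 0 < |z − 3| < δ implies |(5z^3 + 5z^2 + z - 3) − 180| < ε.
(5z^3 + 5z^2 + z - 3) − 180 = 5z^3 + 5z^2 + z - 183 = (z − 3)(5z^2 + 20z + 61).
So |(5z^3 + 5z^2 + z - 3) − 180| = |z − 3|·|5z^2 + 20z + 61|.
Assume first that |z − 3| < 1, so |z| < 4. Then |5z^2 + 20z + 61| ≤ 5·4^2 + 20·4 + 61 = 221.
Hence |(5z^3 + 5z^2 + z - 3) − 180| ≤ 221|z − 3| < ε provided |z − 3| < ε/221.
Take δ = min(1, ε/221). Then 0 < |z − 3| < δ gives both |z − 3| < 1 and |z − 3| < ε/221, so |(5z^3 + 5z^2 + z - 3) − 180| < ε.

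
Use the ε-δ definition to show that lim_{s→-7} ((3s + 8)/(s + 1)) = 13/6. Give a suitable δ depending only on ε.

δ = min(3, (18/5)ε)

Let ε > 0 be given. We want δ > 0 with 0 < |s + 7| < δ ⇒ |(3s + 8)/(s + 1) − (13/6)| < ε.
Combining over a common denominator, (3s + 8)/(s + 1) − (13/6) = [(3s + 8)·(-6) − (-13)·(s + 1)] / [(-6)·(s + 1)] = -5(s + 7) / ((-6)(s + 1)).
So |(3s + 8)/(s + 1) − (13/6)| = 5|s + 7| / (6·|s + 1|).
Require δ ≤ 3, so |s + 1| ≥ |-6| − |s + 7| > 6 − 3 = 3.
Hence |(3s + 8)/(s + 1) − (13/6)| < 5|s + 7|/(6·3) = (5/18)|s + 7|, which is < ε once |s + 7| < (18/5)ε.
Take δ = min(3, (18/5)ε). Then 0 < |s + 7| < δ forces both bounds, so |(3s + 8)/(s + 1) − (13/6)| < ε.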